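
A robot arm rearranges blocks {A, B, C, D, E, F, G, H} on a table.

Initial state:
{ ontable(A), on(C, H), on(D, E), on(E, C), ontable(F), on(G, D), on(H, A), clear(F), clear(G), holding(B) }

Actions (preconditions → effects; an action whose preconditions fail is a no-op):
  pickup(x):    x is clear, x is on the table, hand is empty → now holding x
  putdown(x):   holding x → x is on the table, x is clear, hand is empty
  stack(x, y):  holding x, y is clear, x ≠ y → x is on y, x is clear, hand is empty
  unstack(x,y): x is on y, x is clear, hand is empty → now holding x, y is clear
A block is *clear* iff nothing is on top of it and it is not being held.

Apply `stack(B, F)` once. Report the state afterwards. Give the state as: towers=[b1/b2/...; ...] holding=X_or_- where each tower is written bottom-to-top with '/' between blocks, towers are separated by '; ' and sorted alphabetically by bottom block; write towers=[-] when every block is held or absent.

before: towers=[A/H/C/E/D/G; F] holding=B
pre[stack(B, F)]: holding(B) ok, clear(F) ok, B≠F ok
all met → apply stack(B, F)
after:  towers=[A/H/C/E/D/G; F/B] holding=-

towers=[A/H/C/E/D/G; F/B] holding=-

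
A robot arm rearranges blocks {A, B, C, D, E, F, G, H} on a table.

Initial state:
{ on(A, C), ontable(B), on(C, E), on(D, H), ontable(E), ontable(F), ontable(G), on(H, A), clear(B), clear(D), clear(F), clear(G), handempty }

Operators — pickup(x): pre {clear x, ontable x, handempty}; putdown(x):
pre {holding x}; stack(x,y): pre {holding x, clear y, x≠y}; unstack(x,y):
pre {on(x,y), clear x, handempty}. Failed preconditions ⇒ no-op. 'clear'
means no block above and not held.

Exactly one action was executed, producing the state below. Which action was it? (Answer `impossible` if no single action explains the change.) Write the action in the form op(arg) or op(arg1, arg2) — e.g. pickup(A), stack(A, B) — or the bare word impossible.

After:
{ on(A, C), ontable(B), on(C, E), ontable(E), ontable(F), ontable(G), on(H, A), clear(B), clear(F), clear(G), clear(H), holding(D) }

unstack(D, H)

target: towers=[B; E/C/A/H; F; G] holding=D
         pickup(G) → towers=[B; E/C/A/H/D; F] holding=G
         pickup(B) → towers=[E/C/A/H/D; F; G] holding=B
         pickup(F) → towers=[B; E/C/A/H/D; G] holding=F
     unstack(D, H) → towers=[B; E/C/A/H; F; G] holding=D  ← match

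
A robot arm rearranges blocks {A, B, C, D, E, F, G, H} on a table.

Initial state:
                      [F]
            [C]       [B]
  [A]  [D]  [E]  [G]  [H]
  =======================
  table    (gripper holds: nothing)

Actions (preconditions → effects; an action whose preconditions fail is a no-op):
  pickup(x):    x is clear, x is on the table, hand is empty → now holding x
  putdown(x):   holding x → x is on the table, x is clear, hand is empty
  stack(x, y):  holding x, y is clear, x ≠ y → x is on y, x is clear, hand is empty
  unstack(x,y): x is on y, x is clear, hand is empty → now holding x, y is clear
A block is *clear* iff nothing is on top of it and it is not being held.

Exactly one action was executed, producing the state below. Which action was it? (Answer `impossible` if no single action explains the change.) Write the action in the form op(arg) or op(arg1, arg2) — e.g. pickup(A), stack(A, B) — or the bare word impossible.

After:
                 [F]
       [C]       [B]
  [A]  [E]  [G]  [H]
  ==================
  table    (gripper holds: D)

target: towers=[A; E/C; G; H/B/F] holding=D
         pickup(G) → towers=[A; D; E/C; H/B/F] holding=G
         pickup(A) → towers=[D; E/C; G; H/B/F] holding=A
     unstack(F, B) → towers=[A; D; E/C; G; H/B] holding=F
         pickup(D) → towers=[A; E/C; G; H/B/F] holding=D  ← match
     unstack(C, E) → towers=[A; D; E; G; H/B/F] holding=C

pickup(D)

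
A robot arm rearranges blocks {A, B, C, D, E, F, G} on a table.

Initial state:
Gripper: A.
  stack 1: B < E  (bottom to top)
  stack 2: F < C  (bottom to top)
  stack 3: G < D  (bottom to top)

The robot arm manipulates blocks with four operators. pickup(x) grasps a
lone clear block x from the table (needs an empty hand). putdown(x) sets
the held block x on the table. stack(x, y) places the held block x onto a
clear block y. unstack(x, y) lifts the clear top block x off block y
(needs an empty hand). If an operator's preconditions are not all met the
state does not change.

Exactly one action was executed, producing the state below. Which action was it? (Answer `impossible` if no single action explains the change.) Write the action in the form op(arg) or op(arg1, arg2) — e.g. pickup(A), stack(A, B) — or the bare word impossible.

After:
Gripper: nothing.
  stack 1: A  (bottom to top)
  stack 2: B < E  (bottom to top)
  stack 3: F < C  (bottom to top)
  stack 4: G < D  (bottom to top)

target: towers=[A; B/E; F/C; G/D] holding=-
        putdown(A) → towers=[A; B/E; F/C; G/D] holding=-  ← match
       stack(A, D) → towers=[B/E; F/C; G/D/A] holding=-
       stack(A, E) → towers=[B/E/A; F/C; G/D] holding=-
       stack(A, C) → towers=[B/E; F/C/A; G/D] holding=-

putdown(A)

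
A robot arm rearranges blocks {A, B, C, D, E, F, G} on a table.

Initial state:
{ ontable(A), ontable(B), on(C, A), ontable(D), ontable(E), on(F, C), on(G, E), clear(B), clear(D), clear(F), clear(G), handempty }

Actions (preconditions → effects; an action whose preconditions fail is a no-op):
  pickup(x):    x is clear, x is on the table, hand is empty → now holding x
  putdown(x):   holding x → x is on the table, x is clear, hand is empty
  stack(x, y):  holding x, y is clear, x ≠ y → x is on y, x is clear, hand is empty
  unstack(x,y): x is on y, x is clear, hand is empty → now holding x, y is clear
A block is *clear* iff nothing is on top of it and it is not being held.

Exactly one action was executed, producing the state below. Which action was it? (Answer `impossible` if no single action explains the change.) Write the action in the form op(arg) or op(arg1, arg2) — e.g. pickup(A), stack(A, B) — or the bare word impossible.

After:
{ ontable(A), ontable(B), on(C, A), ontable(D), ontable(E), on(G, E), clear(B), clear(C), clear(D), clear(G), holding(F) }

unstack(F, C)

target: towers=[A/C; B; D; E/G] holding=F
         pickup(B) → towers=[A/C/F; D; E/G] holding=B
     unstack(F, C) → towers=[A/C; B; D; E/G] holding=F  ← match
     unstack(G, E) → towers=[A/C/F; B; D; E] holding=G
         pickup(D) → towers=[A/C/F; B; E/G] holding=D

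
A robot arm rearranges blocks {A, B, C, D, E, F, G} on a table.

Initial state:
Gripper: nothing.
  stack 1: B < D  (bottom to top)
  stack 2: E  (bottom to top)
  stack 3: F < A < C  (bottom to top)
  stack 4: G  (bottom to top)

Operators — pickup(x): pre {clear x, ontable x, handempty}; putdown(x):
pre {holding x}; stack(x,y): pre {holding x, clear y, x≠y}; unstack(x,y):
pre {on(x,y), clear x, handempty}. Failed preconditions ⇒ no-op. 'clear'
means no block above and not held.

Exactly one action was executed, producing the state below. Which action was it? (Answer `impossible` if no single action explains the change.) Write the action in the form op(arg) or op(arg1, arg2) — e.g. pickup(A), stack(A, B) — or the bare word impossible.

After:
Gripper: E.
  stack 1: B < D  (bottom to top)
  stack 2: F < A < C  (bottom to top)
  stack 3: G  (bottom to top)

target: towers=[B/D; F/A/C; G] holding=E
         pickup(G) → towers=[B/D; E; F/A/C] holding=G
     unstack(D, B) → towers=[B; E; F/A/C; G] holding=D
         pickup(E) → towers=[B/D; F/A/C; G] holding=E  ← match
     unstack(C, A) → towers=[B/D; E; F/A; G] holding=C

pickup(E)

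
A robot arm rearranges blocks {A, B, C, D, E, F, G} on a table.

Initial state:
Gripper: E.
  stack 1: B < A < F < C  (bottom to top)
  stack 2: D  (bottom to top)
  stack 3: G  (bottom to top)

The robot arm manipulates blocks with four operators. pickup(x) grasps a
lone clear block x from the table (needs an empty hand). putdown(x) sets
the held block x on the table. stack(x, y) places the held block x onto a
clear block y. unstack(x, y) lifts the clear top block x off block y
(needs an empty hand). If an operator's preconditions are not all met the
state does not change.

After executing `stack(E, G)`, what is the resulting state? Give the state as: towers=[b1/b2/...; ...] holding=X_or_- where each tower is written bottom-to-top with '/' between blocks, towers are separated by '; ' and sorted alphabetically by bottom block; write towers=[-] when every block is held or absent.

towers=[B/A/F/C; D; G/E] holding=-

before: towers=[B/A/F/C; D; G] holding=E
pre[stack(E, G)]: holding(E) yes, clear(G) yes, E≠G yes
all met → apply stack(E, G)
after:  towers=[B/A/F/C; D; G/E] holding=-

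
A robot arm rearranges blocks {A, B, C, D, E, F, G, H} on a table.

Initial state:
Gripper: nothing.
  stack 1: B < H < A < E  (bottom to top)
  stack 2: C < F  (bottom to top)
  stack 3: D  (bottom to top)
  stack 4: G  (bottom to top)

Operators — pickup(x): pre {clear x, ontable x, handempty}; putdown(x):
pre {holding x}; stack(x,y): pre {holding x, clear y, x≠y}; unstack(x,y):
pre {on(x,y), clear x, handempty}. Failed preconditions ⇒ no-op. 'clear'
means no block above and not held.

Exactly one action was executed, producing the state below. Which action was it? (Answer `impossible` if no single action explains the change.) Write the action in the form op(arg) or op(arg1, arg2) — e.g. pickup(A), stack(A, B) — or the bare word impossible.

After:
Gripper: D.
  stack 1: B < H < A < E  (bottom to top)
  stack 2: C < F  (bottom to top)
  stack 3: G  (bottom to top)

pickup(D)

target: towers=[B/H/A/E; C/F; G] holding=D
         pickup(G) → towers=[B/H/A/E; C/F; D] holding=G
     unstack(E, A) → towers=[B/H/A; C/F; D; G] holding=E
     unstack(F, C) → towers=[B/H/A/E; C; D; G] holding=F
         pickup(D) → towers=[B/H/A/E; C/F; G] holding=D  ← match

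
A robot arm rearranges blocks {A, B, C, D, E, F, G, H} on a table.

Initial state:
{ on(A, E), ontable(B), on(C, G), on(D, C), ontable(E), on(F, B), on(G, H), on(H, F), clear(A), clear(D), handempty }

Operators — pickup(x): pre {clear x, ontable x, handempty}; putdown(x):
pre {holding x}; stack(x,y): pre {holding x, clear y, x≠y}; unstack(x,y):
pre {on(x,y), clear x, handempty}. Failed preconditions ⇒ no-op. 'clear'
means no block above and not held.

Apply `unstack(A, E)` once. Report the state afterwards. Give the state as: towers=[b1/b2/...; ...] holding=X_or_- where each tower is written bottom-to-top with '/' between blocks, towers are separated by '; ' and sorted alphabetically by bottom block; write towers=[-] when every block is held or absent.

towers=[B/F/H/G/C/D; E] holding=A

before: towers=[B/F/H/G/C/D; E/A] holding=-
pre[unstack(A, E)]: on(A,E) ✓, clear(A) ✓, handempty ✓
all met → apply unstack(A, E)
after:  towers=[B/F/H/G/C/D; E] holding=A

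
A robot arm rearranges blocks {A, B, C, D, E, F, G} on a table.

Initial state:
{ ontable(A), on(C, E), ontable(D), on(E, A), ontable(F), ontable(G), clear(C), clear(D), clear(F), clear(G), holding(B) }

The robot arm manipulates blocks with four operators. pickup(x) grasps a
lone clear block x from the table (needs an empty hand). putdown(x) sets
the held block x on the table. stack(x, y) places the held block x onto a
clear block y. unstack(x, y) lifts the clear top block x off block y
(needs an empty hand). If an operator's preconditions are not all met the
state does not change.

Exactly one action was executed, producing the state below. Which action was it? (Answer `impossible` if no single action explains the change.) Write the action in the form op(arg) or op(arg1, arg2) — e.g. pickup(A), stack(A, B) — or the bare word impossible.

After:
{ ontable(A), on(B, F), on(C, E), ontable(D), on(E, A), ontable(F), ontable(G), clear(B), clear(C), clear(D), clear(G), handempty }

stack(B, F)

target: towers=[A/E/C; D; F/B; G] holding=-
        putdown(B) → towers=[A/E/C; B; D; F; G] holding=-
       stack(B, F) → towers=[A/E/C; D; F/B; G] holding=-  ← match
       stack(B, G) → towers=[A/E/C; D; F; G/B] holding=-
       stack(B, D) → towers=[A/E/C; D/B; F; G] holding=-
       stack(B, C) → towers=[A/E/C/B; D; F; G] holding=-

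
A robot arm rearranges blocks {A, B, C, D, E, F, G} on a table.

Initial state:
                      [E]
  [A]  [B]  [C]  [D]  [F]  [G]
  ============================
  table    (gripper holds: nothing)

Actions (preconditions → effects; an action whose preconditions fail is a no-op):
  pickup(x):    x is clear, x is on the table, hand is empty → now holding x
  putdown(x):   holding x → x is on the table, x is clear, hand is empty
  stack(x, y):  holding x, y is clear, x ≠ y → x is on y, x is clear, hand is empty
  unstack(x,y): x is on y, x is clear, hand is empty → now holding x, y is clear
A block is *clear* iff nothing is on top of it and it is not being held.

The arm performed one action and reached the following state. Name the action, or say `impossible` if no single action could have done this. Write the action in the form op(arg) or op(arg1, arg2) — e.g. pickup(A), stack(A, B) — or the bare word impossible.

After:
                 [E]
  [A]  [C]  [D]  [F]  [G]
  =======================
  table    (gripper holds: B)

target: towers=[A; C; D; F/E; G] holding=B
         pickup(B) → towers=[A; C; D; F/E; G] holding=B  ← match
         pickup(G) → towers=[A; B; C; D; F/E] holding=G
         pickup(D) → towers=[A; B; C; F/E; G] holding=D
         pickup(A) → towers=[B; C; D; F/E; G] holding=A
     unstack(E, F) → towers=[A; B; C; D; F; G] holding=E
         pickup(C) → towers=[A; B; D; F/E; G] holding=C

pickup(B)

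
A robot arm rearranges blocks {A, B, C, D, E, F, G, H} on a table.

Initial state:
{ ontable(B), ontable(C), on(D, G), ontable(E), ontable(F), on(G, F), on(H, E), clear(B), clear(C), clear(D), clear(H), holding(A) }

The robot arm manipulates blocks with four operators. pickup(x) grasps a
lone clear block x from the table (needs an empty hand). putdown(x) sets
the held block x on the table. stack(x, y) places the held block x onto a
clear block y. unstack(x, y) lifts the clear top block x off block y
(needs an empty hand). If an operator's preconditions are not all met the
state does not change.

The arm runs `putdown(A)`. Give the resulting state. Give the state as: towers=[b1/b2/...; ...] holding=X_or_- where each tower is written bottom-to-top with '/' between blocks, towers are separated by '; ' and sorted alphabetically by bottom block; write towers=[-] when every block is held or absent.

towers=[A; B; C; E/H; F/G/D] holding=-

before: towers=[B; C; E/H; F/G/D] holding=A
pre[putdown(A)]: holding(A) yes
all met → apply putdown(A)
after:  towers=[A; B; C; E/H; F/G/D] holding=-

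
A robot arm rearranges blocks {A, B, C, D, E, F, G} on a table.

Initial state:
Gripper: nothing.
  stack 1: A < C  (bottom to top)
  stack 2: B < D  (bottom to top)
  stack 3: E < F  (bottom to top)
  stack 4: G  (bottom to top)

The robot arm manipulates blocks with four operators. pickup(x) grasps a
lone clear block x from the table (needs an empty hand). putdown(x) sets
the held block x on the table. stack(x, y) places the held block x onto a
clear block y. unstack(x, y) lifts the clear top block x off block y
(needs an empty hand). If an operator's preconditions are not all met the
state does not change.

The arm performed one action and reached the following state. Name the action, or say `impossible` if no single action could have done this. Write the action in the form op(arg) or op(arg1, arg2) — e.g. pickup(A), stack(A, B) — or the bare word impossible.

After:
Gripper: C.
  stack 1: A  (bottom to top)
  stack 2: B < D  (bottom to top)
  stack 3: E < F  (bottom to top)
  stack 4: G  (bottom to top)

unstack(C, A)

target: towers=[A; B/D; E/F; G] holding=C
     unstack(F, E) → towers=[A/C; B/D; E; G] holding=F
         pickup(G) → towers=[A/C; B/D; E/F] holding=G
     unstack(D, B) → towers=[A/C; B; E/F; G] holding=D
     unstack(C, A) → towers=[A; B/D; E/F; G] holding=C  ← match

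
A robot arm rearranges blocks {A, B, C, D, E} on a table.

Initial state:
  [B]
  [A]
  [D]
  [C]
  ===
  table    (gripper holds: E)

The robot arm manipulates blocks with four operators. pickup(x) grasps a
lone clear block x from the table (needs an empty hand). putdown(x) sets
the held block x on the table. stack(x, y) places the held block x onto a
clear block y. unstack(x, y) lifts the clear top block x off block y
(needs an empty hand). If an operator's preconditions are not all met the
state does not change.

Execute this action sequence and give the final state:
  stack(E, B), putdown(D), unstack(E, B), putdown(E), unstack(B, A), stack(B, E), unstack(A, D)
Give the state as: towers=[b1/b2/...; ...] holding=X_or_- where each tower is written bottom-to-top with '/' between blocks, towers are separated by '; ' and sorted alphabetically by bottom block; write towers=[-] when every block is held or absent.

towers=[C/D; E/B] holding=A

step 1 (stack(E, B)): towers=[C/D/A/B/E] holding=-
step 2 (putdown(D)) [no-op]: towers=[C/D/A/B/E] holding=-
step 3 (unstack(E, B)): towers=[C/D/A/B] holding=E
step 4 (putdown(E)): towers=[C/D/A/B; E] holding=-
step 5 (unstack(B, A)): towers=[C/D/A; E] holding=B
step 6 (stack(B, E)): towers=[C/D/A; E/B] holding=-
step 7 (unstack(A, D)): towers=[C/D; E/B] holding=A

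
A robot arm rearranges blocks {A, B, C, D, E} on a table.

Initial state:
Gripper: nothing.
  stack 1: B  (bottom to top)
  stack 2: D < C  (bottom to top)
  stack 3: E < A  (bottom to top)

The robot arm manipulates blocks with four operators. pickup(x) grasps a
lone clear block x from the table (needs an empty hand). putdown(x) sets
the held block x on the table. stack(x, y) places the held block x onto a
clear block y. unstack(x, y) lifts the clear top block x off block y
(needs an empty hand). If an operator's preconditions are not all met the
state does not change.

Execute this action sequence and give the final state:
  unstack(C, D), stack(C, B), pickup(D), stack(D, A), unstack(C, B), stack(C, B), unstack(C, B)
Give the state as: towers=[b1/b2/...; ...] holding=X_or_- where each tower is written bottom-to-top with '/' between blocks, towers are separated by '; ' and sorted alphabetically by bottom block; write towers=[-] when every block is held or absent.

step 1 (unstack(C, D)): towers=[B; D; E/A] holding=C
step 2 (stack(C, B)): towers=[B/C; D; E/A] holding=-
step 3 (pickup(D)): towers=[B/C; E/A] holding=D
step 4 (stack(D, A)): towers=[B/C; E/A/D] holding=-
step 5 (unstack(C, B)): towers=[B; E/A/D] holding=C
step 6 (stack(C, B)): towers=[B/C; E/A/D] holding=-
step 7 (unstack(C, B)): towers=[B; E/A/D] holding=C

towers=[B; E/A/D] holding=C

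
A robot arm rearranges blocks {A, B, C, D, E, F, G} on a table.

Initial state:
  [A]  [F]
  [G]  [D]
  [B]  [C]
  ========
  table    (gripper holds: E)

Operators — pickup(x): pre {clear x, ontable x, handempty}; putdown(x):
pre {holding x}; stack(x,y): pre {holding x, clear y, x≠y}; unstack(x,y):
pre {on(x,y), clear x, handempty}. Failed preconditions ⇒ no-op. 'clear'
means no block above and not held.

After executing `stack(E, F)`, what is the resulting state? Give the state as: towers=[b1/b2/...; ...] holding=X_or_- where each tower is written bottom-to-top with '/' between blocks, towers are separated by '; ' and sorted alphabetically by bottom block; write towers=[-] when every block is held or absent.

towers=[B/G/A; C/D/F/E] holding=-

before: towers=[B/G/A; C/D/F] holding=E
pre[stack(E, F)]: holding(E) yes, clear(F) yes, E≠F yes
all met → apply stack(E, F)
after:  towers=[B/G/A; C/D/F/E] holding=-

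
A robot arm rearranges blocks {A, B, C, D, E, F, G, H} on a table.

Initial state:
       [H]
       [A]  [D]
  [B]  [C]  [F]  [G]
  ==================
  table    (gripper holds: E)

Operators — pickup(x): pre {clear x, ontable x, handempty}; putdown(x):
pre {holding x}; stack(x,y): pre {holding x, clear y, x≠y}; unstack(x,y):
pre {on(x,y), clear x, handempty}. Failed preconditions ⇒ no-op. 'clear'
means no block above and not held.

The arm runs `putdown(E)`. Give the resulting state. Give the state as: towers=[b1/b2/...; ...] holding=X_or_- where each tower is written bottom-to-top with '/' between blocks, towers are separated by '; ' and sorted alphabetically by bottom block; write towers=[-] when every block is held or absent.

towers=[B; C/A/H; E; F/D; G] holding=-

before: towers=[B; C/A/H; F/D; G] holding=E
pre[putdown(E)]: holding(E) ok
all met → apply putdown(E)
after:  towers=[B; C/A/H; E; F/D; G] holding=-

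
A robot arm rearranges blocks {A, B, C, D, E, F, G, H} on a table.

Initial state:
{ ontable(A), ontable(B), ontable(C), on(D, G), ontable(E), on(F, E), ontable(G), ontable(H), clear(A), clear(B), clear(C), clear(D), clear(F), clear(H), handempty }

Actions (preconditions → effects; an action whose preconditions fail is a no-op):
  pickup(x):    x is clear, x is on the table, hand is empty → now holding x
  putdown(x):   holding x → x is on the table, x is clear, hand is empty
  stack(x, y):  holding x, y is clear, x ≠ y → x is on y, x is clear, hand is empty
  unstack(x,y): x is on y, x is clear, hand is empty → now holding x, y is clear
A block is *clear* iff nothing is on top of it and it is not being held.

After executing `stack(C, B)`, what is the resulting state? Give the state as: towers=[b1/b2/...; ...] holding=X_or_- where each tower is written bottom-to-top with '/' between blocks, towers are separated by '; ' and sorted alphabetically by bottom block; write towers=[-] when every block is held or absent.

towers=[A; B; C; E/F; G/D; H] holding=-

before: towers=[A; B; C; E/F; G/D; H] holding=-
pre[stack(C, B)]: holding(C) ✗, clear(B) ✓, C≠B ✓
holding(C) unmet → stack(C, B) is a no-op
after:  towers=[A; B; C; E/F; G/D; H] holding=-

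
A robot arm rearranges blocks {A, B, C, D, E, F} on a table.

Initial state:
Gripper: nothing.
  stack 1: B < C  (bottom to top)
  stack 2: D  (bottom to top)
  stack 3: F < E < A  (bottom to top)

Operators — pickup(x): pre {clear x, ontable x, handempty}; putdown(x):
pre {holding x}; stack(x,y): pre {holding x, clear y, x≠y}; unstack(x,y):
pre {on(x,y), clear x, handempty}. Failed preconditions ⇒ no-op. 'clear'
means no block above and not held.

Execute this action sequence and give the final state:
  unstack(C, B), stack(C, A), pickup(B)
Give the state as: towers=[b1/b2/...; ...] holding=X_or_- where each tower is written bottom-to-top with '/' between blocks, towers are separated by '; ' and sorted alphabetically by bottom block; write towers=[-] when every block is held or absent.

towers=[D; F/E/A/C] holding=B

step 1 (unstack(C, B)): towers=[B; D; F/E/A] holding=C
step 2 (stack(C, A)): towers=[B; D; F/E/A/C] holding=-
step 3 (pickup(B)): towers=[D; F/E/A/C] holding=B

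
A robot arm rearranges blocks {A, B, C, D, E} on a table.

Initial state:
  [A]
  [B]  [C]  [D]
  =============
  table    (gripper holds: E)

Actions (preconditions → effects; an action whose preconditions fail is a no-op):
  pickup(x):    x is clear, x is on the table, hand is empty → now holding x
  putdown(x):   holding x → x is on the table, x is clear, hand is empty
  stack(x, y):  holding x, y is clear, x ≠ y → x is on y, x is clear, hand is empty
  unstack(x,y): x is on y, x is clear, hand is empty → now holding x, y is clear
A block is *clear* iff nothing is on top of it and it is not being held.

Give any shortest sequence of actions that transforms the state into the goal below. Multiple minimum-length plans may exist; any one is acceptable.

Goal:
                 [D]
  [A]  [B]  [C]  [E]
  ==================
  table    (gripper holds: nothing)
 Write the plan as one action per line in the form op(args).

putdown(E)
pickup(D)
stack(D, E)
unstack(A, B)
putdown(A)

step 1 (putdown(E)): towers=[B/A; C; D; E] holding=-
step 2 (pickup(D)): towers=[B/A; C; E] holding=D
step 3 (stack(D, E)): towers=[B/A; C; E/D] holding=-
step 4 (unstack(A, B)): towers=[B; C; E/D] holding=A
step 5 (putdown(A)): towers=[A; B; C; E/D] holding=-
goal check: towers=[A; B; C; E/D] holding=- — reached (length 5, optimal by BFS)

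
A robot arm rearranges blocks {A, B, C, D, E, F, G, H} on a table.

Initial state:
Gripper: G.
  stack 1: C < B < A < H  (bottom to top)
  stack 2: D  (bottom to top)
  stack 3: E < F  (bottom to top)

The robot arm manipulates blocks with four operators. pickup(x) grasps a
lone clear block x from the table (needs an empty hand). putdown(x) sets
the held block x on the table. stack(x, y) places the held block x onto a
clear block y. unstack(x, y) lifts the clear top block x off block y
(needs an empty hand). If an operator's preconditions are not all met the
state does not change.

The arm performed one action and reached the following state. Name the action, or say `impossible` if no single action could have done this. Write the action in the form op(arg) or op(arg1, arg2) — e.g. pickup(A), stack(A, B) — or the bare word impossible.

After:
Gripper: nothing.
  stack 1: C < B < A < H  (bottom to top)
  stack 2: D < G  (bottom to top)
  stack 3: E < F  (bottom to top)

stack(G, D)

target: towers=[C/B/A/H; D/G; E/F] holding=-
        putdown(G) → towers=[C/B/A/H; D; E/F; G] holding=-
       stack(G, H) → towers=[C/B/A/H/G; D; E/F] holding=-
       stack(G, F) → towers=[C/B/A/H; D; E/F/G] holding=-
       stack(G, D) → towers=[C/B/A/H; D/G; E/F] holding=-  ← match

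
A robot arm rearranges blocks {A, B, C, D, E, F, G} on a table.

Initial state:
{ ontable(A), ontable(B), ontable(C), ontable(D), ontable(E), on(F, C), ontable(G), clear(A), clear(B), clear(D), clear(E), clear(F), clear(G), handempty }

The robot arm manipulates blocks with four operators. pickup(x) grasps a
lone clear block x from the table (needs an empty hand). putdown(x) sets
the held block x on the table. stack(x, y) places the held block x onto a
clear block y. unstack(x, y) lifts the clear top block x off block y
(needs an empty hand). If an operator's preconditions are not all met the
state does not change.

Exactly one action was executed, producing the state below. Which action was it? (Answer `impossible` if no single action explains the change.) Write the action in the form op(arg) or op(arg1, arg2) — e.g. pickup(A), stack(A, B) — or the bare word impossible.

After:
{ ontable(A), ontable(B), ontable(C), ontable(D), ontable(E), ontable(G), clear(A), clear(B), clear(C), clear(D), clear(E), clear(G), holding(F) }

unstack(F, C)

target: towers=[A; B; C; D; E; G] holding=F
         pickup(B) → towers=[A; C/F; D; E; G] holding=B
     unstack(F, C) → towers=[A; B; C; D; E; G] holding=F  ← match
         pickup(G) → towers=[A; B; C/F; D; E] holding=G
         pickup(D) → towers=[A; B; C/F; E; G] holding=D
         pickup(A) → towers=[B; C/F; D; E; G] holding=A
         pickup(E) → towers=[A; B; C/F; D; G] holding=E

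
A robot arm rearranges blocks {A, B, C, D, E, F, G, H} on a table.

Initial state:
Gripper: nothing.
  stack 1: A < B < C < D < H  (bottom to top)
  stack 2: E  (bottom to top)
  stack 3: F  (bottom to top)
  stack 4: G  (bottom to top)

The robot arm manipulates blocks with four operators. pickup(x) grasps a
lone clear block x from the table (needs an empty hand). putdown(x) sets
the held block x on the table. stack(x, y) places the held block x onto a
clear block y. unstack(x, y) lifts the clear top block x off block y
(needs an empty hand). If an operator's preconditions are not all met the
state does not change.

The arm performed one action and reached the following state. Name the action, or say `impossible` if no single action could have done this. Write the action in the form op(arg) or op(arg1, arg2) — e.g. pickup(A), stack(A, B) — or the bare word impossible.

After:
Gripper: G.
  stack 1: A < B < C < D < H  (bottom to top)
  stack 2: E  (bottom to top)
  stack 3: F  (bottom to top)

pickup(G)

target: towers=[A/B/C/D/H; E; F] holding=G
         pickup(G) → towers=[A/B/C/D/H; E; F] holding=G  ← match
         pickup(E) → towers=[A/B/C/D/H; F; G] holding=E
     unstack(H, D) → towers=[A/B/C/D; E; F; G] holding=H
         pickup(F) → towers=[A/B/C/D/H; E; G] holding=F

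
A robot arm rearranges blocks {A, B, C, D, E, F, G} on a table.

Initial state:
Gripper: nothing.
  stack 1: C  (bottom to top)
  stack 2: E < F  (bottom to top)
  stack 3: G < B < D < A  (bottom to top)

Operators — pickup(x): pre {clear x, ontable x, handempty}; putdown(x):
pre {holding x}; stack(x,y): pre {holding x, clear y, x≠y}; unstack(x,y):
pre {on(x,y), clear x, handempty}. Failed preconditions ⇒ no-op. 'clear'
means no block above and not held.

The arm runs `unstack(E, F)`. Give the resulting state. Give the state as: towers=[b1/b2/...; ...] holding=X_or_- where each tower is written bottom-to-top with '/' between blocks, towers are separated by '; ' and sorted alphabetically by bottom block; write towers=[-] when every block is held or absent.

towers=[C; E/F; G/B/D/A] holding=-

before: towers=[C; E/F; G/B/D/A] holding=-
pre[unstack(E, F)]: on(E,F) no, clear(E) no, handempty yes
on(E,F), clear(E) unmet → unstack(E, F) is a no-op
after:  towers=[C; E/F; G/B/D/A] holding=-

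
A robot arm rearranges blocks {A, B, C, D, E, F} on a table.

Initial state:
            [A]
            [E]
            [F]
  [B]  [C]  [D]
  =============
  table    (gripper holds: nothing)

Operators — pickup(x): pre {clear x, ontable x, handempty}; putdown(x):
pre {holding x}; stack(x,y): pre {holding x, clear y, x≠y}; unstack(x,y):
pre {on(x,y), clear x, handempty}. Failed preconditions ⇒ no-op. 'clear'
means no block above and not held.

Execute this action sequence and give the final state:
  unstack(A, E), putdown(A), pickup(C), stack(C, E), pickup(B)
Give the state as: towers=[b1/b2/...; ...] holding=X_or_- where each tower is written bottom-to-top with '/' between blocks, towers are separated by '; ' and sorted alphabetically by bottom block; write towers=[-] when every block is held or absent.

step 1 (unstack(A, E)): towers=[B; C; D/F/E] holding=A
step 2 (putdown(A)): towers=[A; B; C; D/F/E] holding=-
step 3 (pickup(C)): towers=[A; B; D/F/E] holding=C
step 4 (stack(C, E)): towers=[A; B; D/F/E/C] holding=-
step 5 (pickup(B)): towers=[A; D/F/E/C] holding=B

towers=[A; D/F/E/C] holding=B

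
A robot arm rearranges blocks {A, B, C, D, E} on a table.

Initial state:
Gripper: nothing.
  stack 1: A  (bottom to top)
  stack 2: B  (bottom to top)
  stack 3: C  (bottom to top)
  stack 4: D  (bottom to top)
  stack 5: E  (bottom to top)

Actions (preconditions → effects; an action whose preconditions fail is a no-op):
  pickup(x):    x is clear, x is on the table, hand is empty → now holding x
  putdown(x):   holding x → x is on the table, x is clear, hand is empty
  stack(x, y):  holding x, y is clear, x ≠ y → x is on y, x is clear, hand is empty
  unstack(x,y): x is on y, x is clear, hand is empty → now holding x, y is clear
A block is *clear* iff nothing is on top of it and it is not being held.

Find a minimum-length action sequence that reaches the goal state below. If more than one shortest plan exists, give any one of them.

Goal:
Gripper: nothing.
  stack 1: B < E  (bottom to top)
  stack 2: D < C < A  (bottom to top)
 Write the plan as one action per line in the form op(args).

step 1 (pickup(E)): towers=[A; B; C; D] holding=E
step 2 (stack(E, B)): towers=[A; B/E; C; D] holding=-
step 3 (pickup(C)): towers=[A; B/E; D] holding=C
step 4 (stack(C, D)): towers=[A; B/E; D/C] holding=-
step 5 (pickup(A)): towers=[B/E; D/C] holding=A
step 6 (stack(A, C)): towers=[B/E; D/C/A] holding=-
goal check: towers=[B/E; D/C/A] holding=- — reached (length 6, optimal by BFS)

pickup(E)
stack(E, B)
pickup(C)
stack(C, D)
pickup(A)
stack(A, C)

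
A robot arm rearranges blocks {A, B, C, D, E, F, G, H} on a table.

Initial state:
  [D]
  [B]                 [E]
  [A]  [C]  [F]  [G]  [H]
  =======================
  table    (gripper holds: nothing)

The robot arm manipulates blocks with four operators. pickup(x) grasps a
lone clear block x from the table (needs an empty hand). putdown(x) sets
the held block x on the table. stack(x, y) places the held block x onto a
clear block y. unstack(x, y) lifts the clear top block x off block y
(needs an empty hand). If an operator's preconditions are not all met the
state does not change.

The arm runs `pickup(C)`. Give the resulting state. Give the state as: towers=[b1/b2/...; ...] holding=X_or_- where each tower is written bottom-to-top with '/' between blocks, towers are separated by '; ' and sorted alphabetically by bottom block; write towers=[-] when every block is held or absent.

before: towers=[A/B/D; C; F; G; H/E] holding=-
pre[pickup(C)]: clear(C) ok, ontable(C) ok, handempty ok
all met → apply pickup(C)
after:  towers=[A/B/D; F; G; H/E] holding=C

towers=[A/B/D; F; G; H/E] holding=C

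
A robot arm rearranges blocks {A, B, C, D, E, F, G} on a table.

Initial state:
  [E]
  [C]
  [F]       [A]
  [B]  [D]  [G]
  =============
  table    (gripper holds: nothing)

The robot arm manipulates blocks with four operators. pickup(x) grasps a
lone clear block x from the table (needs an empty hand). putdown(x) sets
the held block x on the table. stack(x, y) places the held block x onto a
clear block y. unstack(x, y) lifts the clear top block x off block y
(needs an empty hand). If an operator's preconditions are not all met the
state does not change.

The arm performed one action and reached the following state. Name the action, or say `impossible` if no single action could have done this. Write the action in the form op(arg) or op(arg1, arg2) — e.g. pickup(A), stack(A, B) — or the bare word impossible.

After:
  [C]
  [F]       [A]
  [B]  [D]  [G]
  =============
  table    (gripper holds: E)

unstack(E, C)

target: towers=[B/F/C; D; G/A] holding=E
         pickup(D) → towers=[B/F/C/E; G/A] holding=D
     unstack(A, G) → towers=[B/F/C/E; D; G] holding=A
     unstack(E, C) → towers=[B/F/C; D; G/A] holding=E  ← match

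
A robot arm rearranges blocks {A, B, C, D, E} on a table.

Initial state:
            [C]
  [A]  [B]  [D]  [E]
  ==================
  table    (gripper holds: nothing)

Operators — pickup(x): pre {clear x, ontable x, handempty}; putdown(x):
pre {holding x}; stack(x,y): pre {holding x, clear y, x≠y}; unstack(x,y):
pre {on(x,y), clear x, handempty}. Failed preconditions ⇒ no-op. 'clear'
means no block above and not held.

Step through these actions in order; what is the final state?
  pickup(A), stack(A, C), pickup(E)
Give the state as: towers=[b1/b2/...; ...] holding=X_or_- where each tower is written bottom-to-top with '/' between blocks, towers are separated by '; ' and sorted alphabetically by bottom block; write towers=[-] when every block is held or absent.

towers=[B; D/C/A] holding=E

step 1 (pickup(A)): towers=[B; D/C; E] holding=A
step 2 (stack(A, C)): towers=[B; D/C/A; E] holding=-
step 3 (pickup(E)): towers=[B; D/C/A] holding=E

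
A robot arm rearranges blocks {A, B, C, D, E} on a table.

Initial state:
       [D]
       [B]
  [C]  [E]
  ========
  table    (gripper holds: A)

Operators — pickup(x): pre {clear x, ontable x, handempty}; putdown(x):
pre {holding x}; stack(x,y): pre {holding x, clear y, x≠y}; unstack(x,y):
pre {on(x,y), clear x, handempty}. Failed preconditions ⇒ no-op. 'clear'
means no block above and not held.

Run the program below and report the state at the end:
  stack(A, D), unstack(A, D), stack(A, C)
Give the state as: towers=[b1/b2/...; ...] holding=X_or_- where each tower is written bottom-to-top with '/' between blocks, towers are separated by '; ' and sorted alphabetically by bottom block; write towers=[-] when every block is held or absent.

towers=[C/A; E/B/D] holding=-

step 1 (stack(A, D)): towers=[C; E/B/D/A] holding=-
step 2 (unstack(A, D)): towers=[C; E/B/D] holding=A
step 3 (stack(A, C)): towers=[C/A; E/B/D] holding=-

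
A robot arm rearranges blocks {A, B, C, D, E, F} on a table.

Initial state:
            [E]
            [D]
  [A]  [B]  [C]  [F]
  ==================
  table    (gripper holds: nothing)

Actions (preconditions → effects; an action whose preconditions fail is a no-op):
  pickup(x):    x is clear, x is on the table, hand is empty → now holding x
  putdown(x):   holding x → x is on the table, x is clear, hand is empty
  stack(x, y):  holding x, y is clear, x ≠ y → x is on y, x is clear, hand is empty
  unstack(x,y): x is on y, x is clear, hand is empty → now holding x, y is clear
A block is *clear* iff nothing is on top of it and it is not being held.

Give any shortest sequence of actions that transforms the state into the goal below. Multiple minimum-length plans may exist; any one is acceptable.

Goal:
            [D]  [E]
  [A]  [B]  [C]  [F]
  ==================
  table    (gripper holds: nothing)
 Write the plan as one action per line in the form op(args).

step 1 (unstack(E, D)): towers=[A; B; C/D; F] holding=E
step 2 (stack(E, F)): towers=[A; B; C/D; F/E] holding=-
goal check: towers=[A; B; C/D; F/E] holding=- — reached (length 2, optimal by BFS)

unstack(E, D)
stack(E, F)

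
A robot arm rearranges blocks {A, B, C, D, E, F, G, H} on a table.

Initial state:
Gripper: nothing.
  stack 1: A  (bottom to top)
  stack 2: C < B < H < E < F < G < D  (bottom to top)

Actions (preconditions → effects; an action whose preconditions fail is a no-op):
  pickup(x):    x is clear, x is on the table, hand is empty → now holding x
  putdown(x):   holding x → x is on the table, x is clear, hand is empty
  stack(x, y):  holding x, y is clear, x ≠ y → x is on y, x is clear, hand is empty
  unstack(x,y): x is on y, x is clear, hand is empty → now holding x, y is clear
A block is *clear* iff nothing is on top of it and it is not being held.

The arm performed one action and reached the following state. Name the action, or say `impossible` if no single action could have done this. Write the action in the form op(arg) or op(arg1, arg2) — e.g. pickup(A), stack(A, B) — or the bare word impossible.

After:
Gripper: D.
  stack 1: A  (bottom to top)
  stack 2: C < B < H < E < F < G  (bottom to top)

unstack(D, G)

target: towers=[A; C/B/H/E/F/G] holding=D
         pickup(A) → towers=[C/B/H/E/F/G/D] holding=A
     unstack(D, G) → towers=[A; C/B/H/E/F/G] holding=D  ← match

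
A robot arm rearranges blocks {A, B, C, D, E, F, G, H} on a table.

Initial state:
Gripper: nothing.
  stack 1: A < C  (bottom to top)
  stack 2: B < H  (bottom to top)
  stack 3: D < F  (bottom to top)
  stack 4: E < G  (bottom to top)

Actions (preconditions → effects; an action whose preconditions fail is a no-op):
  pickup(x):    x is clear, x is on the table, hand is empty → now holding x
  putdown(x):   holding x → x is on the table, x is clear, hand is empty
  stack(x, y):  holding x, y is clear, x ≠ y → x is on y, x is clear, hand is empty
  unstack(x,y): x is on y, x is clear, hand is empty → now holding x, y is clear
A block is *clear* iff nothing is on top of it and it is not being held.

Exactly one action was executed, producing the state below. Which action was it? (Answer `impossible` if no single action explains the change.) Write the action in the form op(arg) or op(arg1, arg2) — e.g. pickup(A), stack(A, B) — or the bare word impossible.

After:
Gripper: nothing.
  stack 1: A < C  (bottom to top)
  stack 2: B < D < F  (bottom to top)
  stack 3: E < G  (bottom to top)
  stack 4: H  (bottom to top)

target: towers=[A/C; B/D/F; E/G; H] holding=-
     unstack(G, E) → towers=[A/C; B/H; D/F; E] holding=G
     unstack(H, B) → towers=[A/C; B; D/F; E/G] holding=H
     unstack(F, D) → towers=[A/C; B/H; D; E/G] holding=F
     unstack(C, A) → towers=[A; B/H; D/F; E/G] holding=C
none of the 4 applicable actions match → impossible

impossible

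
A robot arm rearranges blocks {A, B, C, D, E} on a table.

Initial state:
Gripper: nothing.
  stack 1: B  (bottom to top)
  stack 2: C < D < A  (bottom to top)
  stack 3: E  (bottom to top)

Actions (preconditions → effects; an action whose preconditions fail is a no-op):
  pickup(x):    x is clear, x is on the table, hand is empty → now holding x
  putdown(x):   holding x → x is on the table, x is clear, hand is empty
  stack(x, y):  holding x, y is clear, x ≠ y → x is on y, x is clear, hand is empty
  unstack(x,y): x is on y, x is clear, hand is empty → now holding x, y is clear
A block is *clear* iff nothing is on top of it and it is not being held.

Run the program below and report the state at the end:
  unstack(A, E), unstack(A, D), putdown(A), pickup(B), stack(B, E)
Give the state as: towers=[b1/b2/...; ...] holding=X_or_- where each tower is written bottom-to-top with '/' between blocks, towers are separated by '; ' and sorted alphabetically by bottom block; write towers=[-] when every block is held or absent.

step 1 (unstack(A, E)) [no-op]: towers=[B; C/D/A; E] holding=-
step 2 (unstack(A, D)): towers=[B; C/D; E] holding=A
step 3 (putdown(A)): towers=[A; B; C/D; E] holding=-
step 4 (pickup(B)): towers=[A; C/D; E] holding=B
step 5 (stack(B, E)): towers=[A; C/D; E/B] holding=-

towers=[A; C/D; E/B] holding=-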